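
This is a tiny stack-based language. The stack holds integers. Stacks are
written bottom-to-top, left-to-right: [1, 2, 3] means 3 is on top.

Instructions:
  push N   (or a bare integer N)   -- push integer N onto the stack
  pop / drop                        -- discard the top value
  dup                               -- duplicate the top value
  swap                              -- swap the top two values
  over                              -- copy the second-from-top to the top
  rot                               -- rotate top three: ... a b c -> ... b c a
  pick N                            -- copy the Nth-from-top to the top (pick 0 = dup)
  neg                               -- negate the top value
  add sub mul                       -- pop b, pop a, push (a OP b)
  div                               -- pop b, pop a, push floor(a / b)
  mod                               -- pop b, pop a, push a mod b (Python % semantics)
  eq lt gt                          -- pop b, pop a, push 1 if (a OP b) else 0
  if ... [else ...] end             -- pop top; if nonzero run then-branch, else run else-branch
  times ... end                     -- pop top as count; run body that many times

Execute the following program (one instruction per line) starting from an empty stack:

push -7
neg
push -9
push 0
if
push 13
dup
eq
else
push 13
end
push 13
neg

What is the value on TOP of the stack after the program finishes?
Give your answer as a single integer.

After 'push -7': [-7]
After 'neg': [7]
After 'push -9': [7, -9]
After 'push 0': [7, -9, 0]
After 'if': [7, -9]
After 'push 13': [7, -9, 13]
After 'push 13': [7, -9, 13, 13]
After 'neg': [7, -9, 13, -13]

Answer: -13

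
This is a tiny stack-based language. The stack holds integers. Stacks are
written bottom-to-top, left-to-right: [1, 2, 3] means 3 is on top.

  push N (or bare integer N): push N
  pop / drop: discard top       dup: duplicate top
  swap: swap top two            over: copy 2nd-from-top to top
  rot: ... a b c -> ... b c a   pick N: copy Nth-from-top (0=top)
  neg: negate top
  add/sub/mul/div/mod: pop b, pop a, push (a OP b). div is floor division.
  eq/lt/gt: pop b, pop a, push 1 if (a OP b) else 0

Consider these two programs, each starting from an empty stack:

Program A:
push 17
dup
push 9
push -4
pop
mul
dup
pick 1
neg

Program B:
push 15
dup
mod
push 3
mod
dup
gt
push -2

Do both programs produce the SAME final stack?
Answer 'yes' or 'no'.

Answer: no

Derivation:
Program A trace:
  After 'push 17': [17]
  After 'dup': [17, 17]
  After 'push 9': [17, 17, 9]
  After 'push -4': [17, 17, 9, -4]
  After 'pop': [17, 17, 9]
  After 'mul': [17, 153]
  After 'dup': [17, 153, 153]
  After 'pick 1': [17, 153, 153, 153]
  After 'neg': [17, 153, 153, -153]
Program A final stack: [17, 153, 153, -153]

Program B trace:
  After 'push 15': [15]
  After 'dup': [15, 15]
  After 'mod': [0]
  After 'push 3': [0, 3]
  After 'mod': [0]
  After 'dup': [0, 0]
  After 'gt': [0]
  After 'push -2': [0, -2]
Program B final stack: [0, -2]
Same: no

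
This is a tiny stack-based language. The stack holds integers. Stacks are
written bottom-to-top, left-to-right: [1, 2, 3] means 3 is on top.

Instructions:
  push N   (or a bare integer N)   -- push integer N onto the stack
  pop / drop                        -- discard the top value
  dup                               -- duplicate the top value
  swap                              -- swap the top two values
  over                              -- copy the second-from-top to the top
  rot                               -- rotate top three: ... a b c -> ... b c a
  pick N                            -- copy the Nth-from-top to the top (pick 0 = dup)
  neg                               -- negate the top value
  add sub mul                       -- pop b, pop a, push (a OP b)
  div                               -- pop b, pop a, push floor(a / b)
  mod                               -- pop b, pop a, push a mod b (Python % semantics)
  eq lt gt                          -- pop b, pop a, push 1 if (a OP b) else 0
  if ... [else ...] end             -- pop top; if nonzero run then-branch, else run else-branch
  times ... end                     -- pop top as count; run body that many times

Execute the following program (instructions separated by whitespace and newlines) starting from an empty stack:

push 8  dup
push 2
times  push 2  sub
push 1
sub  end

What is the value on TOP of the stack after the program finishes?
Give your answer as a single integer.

After 'push 8': [8]
After 'dup': [8, 8]
After 'push 2': [8, 8, 2]
After 'times': [8, 8]
After 'push 2': [8, 8, 2]
After 'sub': [8, 6]
After 'push 1': [8, 6, 1]
After 'sub': [8, 5]
After 'push 2': [8, 5, 2]
After 'sub': [8, 3]
After 'push 1': [8, 3, 1]
After 'sub': [8, 2]

Answer: 2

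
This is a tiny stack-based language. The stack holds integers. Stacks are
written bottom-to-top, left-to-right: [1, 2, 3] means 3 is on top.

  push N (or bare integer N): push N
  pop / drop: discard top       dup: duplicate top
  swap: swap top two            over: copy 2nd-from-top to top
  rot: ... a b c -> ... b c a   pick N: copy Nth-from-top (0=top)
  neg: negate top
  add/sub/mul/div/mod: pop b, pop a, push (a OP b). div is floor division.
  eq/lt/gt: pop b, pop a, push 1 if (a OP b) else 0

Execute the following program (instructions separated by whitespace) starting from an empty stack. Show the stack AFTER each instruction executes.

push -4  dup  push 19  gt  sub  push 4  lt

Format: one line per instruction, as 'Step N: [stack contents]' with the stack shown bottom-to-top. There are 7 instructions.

Step 1: [-4]
Step 2: [-4, -4]
Step 3: [-4, -4, 19]
Step 4: [-4, 0]
Step 5: [-4]
Step 6: [-4, 4]
Step 7: [1]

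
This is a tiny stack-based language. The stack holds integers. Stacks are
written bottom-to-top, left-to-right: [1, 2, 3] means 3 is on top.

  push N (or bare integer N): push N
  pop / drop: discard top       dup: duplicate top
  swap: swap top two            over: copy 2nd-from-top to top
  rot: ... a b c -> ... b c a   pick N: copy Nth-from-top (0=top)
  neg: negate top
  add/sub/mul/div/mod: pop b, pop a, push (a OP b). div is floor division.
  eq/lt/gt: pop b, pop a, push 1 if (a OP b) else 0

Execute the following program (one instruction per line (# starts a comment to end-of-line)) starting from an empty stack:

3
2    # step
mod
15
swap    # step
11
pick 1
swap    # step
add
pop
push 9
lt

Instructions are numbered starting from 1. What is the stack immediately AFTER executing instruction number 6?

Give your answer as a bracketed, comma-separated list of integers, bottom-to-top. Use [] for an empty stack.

Step 1 ('3'): [3]
Step 2 ('2'): [3, 2]
Step 3 ('mod'): [1]
Step 4 ('15'): [1, 15]
Step 5 ('swap'): [15, 1]
Step 6 ('11'): [15, 1, 11]

Answer: [15, 1, 11]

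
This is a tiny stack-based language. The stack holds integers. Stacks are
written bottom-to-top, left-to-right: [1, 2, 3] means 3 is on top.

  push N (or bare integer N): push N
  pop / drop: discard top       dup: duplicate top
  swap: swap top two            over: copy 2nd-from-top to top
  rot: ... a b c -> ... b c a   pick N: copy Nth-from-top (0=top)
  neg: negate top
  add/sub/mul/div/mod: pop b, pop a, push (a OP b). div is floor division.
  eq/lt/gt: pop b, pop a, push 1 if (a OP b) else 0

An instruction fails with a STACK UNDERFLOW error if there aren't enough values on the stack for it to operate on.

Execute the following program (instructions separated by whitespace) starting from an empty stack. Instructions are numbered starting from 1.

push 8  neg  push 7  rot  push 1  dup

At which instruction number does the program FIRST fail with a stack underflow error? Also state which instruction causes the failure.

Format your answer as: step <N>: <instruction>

Step 1 ('push 8'): stack = [8], depth = 1
Step 2 ('neg'): stack = [-8], depth = 1
Step 3 ('push 7'): stack = [-8, 7], depth = 2
Step 4 ('rot'): needs 3 value(s) but depth is 2 — STACK UNDERFLOW

Answer: step 4: rot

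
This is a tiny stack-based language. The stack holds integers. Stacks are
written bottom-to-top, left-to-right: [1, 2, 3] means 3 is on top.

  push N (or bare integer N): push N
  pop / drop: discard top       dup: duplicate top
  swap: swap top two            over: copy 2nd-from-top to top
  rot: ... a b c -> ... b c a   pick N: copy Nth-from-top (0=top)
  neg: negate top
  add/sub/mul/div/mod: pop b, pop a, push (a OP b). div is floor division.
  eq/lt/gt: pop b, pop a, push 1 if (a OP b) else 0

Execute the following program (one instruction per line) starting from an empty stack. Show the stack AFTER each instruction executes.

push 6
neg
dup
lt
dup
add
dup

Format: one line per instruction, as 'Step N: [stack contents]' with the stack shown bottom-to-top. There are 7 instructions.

Step 1: [6]
Step 2: [-6]
Step 3: [-6, -6]
Step 4: [0]
Step 5: [0, 0]
Step 6: [0]
Step 7: [0, 0]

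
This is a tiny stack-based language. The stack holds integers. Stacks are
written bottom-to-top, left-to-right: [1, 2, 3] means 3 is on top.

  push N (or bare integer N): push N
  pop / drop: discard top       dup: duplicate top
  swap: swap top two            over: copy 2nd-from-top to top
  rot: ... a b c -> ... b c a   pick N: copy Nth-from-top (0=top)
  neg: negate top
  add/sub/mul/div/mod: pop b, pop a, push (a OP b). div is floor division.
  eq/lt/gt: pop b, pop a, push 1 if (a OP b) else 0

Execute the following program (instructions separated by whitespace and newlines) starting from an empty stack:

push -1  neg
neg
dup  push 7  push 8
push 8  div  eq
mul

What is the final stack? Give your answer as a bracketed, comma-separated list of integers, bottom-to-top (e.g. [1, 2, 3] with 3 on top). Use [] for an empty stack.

After 'push -1': [-1]
After 'neg': [1]
After 'neg': [-1]
After 'dup': [-1, -1]
After 'push 7': [-1, -1, 7]
After 'push 8': [-1, -1, 7, 8]
After 'push 8': [-1, -1, 7, 8, 8]
After 'div': [-1, -1, 7, 1]
After 'eq': [-1, -1, 0]
After 'mul': [-1, 0]

Answer: [-1, 0]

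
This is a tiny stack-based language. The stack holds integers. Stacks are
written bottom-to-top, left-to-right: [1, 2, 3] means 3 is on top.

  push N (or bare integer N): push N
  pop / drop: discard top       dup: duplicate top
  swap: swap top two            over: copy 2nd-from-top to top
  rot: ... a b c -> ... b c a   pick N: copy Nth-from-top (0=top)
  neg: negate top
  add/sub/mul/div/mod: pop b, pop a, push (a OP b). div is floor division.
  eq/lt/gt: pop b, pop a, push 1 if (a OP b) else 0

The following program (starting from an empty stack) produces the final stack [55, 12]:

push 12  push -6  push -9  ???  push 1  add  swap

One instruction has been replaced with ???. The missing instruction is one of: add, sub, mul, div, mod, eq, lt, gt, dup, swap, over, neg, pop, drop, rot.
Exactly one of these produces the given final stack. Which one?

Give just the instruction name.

Stack before ???: [12, -6, -9]
Stack after ???:  [12, 54]
The instruction that transforms [12, -6, -9] -> [12, 54] is: mul

Answer: mul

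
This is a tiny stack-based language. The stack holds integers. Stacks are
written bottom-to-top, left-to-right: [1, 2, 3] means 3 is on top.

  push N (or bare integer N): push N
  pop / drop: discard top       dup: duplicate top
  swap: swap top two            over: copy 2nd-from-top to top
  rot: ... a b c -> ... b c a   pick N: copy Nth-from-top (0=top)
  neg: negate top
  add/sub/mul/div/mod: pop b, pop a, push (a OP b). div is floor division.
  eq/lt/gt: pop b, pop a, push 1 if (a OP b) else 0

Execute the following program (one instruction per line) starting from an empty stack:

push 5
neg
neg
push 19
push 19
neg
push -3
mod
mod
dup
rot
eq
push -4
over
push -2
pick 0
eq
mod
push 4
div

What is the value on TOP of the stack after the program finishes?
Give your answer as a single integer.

Answer: 0

Derivation:
After 'push 5': [5]
After 'neg': [-5]
After 'neg': [5]
After 'push 19': [5, 19]
After 'push 19': [5, 19, 19]
After 'neg': [5, 19, -19]
After 'push -3': [5, 19, -19, -3]
After 'mod': [5, 19, -1]
After 'mod': [5, 0]
After 'dup': [5, 0, 0]
After 'rot': [0, 0, 5]
After 'eq': [0, 0]
After 'push -4': [0, 0, -4]
After 'over': [0, 0, -4, 0]
After 'push -2': [0, 0, -4, 0, -2]
After 'pick 0': [0, 0, -4, 0, -2, -2]
After 'eq': [0, 0, -4, 0, 1]
After 'mod': [0, 0, -4, 0]
After 'push 4': [0, 0, -4, 0, 4]
After 'div': [0, 0, -4, 0]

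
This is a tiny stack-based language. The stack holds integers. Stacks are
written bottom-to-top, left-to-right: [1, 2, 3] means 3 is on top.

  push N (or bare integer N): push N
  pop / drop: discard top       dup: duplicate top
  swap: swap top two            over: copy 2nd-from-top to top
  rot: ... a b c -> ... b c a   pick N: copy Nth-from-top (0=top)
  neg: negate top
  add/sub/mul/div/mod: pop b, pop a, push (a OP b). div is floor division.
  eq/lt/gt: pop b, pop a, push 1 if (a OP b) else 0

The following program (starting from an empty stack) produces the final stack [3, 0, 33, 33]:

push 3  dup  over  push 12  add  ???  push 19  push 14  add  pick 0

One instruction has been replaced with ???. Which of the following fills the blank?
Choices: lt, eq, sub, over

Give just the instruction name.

Answer: eq

Derivation:
Stack before ???: [3, 3, 15]
Stack after ???:  [3, 0]
Checking each choice:
  lt: produces [3, 1, 33, 33]
  eq: MATCH
  sub: produces [3, -12, 33, 33]
  over: produces [3, 3, 15, 3, 33, 33]


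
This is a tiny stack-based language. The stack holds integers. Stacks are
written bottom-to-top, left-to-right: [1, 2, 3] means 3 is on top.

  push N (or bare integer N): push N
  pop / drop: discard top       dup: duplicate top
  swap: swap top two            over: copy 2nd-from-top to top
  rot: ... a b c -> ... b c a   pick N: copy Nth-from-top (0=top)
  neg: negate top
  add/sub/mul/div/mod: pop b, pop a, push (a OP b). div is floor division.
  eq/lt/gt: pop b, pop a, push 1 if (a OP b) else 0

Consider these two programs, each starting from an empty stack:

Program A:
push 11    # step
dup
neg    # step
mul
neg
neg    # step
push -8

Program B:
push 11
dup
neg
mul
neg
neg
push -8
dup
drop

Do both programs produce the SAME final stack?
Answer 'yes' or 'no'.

Answer: yes

Derivation:
Program A trace:
  After 'push 11': [11]
  After 'dup': [11, 11]
  After 'neg': [11, -11]
  After 'mul': [-121]
  After 'neg': [121]
  After 'neg': [-121]
  After 'push -8': [-121, -8]
Program A final stack: [-121, -8]

Program B trace:
  After 'push 11': [11]
  After 'dup': [11, 11]
  After 'neg': [11, -11]
  After 'mul': [-121]
  After 'neg': [121]
  After 'neg': [-121]
  After 'push -8': [-121, -8]
  After 'dup': [-121, -8, -8]
  After 'drop': [-121, -8]
Program B final stack: [-121, -8]
Same: yes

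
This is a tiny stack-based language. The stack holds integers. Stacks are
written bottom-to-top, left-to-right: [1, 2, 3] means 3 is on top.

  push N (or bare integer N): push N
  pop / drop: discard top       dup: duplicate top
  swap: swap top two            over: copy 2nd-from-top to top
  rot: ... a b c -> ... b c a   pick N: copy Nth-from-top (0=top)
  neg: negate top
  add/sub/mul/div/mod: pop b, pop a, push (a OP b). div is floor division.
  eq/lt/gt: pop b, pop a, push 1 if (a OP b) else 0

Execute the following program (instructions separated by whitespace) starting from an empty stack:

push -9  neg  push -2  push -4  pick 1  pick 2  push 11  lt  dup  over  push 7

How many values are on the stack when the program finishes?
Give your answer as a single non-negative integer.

Answer: 8

Derivation:
After 'push -9': stack = [-9] (depth 1)
After 'neg': stack = [9] (depth 1)
After 'push -2': stack = [9, -2] (depth 2)
After 'push -4': stack = [9, -2, -4] (depth 3)
After 'pick 1': stack = [9, -2, -4, -2] (depth 4)
After 'pick 2': stack = [9, -2, -4, -2, -2] (depth 5)
After 'push 11': stack = [9, -2, -4, -2, -2, 11] (depth 6)
After 'lt': stack = [9, -2, -4, -2, 1] (depth 5)
After 'dup': stack = [9, -2, -4, -2, 1, 1] (depth 6)
After 'over': stack = [9, -2, -4, -2, 1, 1, 1] (depth 7)
After 'push 7': stack = [9, -2, -4, -2, 1, 1, 1, 7] (depth 8)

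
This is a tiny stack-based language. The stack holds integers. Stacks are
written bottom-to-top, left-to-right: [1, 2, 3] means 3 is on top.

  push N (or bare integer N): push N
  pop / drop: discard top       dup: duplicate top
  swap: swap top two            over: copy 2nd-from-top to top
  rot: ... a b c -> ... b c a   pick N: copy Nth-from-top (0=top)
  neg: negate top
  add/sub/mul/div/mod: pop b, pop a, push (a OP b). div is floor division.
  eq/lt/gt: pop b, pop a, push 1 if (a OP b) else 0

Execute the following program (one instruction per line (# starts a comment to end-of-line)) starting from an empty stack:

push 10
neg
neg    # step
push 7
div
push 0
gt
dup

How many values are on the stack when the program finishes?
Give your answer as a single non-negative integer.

After 'push 10': stack = [10] (depth 1)
After 'neg': stack = [-10] (depth 1)
After 'neg': stack = [10] (depth 1)
After 'push 7': stack = [10, 7] (depth 2)
After 'div': stack = [1] (depth 1)
After 'push 0': stack = [1, 0] (depth 2)
After 'gt': stack = [1] (depth 1)
After 'dup': stack = [1, 1] (depth 2)

Answer: 2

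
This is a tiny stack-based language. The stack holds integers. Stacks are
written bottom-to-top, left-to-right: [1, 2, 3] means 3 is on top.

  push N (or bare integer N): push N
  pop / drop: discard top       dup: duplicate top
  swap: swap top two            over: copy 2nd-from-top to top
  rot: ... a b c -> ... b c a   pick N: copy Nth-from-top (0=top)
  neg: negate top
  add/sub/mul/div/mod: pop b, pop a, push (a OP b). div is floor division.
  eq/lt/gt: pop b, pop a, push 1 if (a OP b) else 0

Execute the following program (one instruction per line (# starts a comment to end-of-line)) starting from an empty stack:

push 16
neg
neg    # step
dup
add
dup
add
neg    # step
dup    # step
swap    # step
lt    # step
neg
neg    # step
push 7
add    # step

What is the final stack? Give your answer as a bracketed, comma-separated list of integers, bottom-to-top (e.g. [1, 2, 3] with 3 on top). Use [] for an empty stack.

After 'push 16': [16]
After 'neg': [-16]
After 'neg': [16]
After 'dup': [16, 16]
After 'add': [32]
After 'dup': [32, 32]
After 'add': [64]
After 'neg': [-64]
After 'dup': [-64, -64]
After 'swap': [-64, -64]
After 'lt': [0]
After 'neg': [0]
After 'neg': [0]
After 'push 7': [0, 7]
After 'add': [7]

Answer: [7]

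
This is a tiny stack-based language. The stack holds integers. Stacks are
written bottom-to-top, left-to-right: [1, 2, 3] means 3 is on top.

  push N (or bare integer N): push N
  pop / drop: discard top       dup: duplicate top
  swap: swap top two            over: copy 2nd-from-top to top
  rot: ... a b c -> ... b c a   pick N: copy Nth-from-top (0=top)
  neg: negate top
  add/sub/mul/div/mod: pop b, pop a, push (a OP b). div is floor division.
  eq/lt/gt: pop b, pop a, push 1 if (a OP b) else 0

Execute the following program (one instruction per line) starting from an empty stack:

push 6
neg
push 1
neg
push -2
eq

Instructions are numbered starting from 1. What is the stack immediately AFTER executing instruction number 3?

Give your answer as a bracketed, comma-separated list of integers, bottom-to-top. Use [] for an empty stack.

Answer: [-6, 1]

Derivation:
Step 1 ('push 6'): [6]
Step 2 ('neg'): [-6]
Step 3 ('push 1'): [-6, 1]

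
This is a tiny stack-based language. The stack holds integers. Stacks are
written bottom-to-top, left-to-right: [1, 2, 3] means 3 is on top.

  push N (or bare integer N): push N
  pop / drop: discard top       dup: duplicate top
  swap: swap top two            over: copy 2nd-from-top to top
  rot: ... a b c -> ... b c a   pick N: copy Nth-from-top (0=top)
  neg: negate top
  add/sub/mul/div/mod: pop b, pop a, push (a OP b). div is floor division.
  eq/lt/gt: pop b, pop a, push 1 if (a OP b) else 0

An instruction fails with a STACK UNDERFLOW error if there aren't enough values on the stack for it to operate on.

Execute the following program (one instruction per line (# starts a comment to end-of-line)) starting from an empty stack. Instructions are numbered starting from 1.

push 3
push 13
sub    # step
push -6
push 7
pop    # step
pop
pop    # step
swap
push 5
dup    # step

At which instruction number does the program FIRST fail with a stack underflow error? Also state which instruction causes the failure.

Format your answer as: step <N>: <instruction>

Answer: step 9: swap

Derivation:
Step 1 ('push 3'): stack = [3], depth = 1
Step 2 ('push 13'): stack = [3, 13], depth = 2
Step 3 ('sub'): stack = [-10], depth = 1
Step 4 ('push -6'): stack = [-10, -6], depth = 2
Step 5 ('push 7'): stack = [-10, -6, 7], depth = 3
Step 6 ('pop'): stack = [-10, -6], depth = 2
Step 7 ('pop'): stack = [-10], depth = 1
Step 8 ('pop'): stack = [], depth = 0
Step 9 ('swap'): needs 2 value(s) but depth is 0 — STACK UNDERFLOW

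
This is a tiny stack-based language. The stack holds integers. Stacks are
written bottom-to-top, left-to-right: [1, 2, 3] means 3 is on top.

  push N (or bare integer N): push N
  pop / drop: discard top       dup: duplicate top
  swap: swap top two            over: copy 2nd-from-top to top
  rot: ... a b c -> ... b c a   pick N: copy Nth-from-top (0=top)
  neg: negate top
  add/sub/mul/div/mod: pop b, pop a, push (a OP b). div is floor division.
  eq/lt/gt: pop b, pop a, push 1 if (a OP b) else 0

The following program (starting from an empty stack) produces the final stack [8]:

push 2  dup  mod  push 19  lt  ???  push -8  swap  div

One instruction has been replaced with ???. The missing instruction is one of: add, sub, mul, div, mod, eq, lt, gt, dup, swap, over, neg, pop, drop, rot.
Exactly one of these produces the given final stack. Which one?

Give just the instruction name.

Stack before ???: [1]
Stack after ???:  [-1]
The instruction that transforms [1] -> [-1] is: neg

Answer: neg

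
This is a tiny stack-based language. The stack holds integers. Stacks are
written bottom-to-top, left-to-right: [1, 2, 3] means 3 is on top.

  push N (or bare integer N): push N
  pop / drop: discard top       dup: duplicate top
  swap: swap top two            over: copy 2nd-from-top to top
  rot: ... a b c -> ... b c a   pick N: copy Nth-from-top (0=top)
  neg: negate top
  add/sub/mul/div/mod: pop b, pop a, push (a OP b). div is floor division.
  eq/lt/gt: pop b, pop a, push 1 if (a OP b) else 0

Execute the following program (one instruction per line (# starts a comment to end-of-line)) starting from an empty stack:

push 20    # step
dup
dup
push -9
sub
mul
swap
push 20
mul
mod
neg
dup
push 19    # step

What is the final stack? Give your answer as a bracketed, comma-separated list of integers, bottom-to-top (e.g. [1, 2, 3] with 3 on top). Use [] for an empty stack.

Answer: [-180, -180, 19]

Derivation:
After 'push 20': [20]
After 'dup': [20, 20]
After 'dup': [20, 20, 20]
After 'push -9': [20, 20, 20, -9]
After 'sub': [20, 20, 29]
After 'mul': [20, 580]
After 'swap': [580, 20]
After 'push 20': [580, 20, 20]
After 'mul': [580, 400]
After 'mod': [180]
After 'neg': [-180]
After 'dup': [-180, -180]
After 'push 19': [-180, -180, 19]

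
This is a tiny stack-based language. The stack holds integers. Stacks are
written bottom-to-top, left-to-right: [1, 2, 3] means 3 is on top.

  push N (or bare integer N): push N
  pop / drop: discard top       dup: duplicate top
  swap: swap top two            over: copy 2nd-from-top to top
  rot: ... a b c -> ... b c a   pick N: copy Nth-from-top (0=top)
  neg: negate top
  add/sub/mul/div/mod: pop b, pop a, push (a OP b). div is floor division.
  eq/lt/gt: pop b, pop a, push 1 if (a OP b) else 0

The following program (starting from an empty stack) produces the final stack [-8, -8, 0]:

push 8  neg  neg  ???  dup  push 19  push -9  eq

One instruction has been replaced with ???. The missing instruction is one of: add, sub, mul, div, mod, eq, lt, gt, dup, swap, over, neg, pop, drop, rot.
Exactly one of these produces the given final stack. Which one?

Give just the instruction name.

Answer: neg

Derivation:
Stack before ???: [8]
Stack after ???:  [-8]
The instruction that transforms [8] -> [-8] is: neg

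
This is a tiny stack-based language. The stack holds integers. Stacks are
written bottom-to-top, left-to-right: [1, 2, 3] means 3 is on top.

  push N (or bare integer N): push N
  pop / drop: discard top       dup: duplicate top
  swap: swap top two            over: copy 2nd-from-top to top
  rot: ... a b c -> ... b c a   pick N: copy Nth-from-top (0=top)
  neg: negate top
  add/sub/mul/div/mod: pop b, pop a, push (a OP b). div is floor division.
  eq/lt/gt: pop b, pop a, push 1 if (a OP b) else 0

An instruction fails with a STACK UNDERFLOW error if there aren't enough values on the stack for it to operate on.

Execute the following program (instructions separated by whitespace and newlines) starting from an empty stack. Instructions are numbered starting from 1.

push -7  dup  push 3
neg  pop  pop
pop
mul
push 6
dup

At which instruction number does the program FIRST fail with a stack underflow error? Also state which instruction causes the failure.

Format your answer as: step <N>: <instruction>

Step 1 ('push -7'): stack = [-7], depth = 1
Step 2 ('dup'): stack = [-7, -7], depth = 2
Step 3 ('push 3'): stack = [-7, -7, 3], depth = 3
Step 4 ('neg'): stack = [-7, -7, -3], depth = 3
Step 5 ('pop'): stack = [-7, -7], depth = 2
Step 6 ('pop'): stack = [-7], depth = 1
Step 7 ('pop'): stack = [], depth = 0
Step 8 ('mul'): needs 2 value(s) but depth is 0 — STACK UNDERFLOW

Answer: step 8: mul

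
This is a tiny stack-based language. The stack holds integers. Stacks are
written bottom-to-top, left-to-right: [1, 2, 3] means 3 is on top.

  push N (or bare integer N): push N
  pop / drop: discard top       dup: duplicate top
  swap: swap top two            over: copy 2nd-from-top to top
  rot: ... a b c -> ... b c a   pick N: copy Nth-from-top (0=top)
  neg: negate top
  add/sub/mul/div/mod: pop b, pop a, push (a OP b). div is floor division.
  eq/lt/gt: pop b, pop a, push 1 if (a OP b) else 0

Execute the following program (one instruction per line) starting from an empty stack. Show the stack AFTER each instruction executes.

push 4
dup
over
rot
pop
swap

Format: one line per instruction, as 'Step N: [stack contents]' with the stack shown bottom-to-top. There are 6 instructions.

Step 1: [4]
Step 2: [4, 4]
Step 3: [4, 4, 4]
Step 4: [4, 4, 4]
Step 5: [4, 4]
Step 6: [4, 4]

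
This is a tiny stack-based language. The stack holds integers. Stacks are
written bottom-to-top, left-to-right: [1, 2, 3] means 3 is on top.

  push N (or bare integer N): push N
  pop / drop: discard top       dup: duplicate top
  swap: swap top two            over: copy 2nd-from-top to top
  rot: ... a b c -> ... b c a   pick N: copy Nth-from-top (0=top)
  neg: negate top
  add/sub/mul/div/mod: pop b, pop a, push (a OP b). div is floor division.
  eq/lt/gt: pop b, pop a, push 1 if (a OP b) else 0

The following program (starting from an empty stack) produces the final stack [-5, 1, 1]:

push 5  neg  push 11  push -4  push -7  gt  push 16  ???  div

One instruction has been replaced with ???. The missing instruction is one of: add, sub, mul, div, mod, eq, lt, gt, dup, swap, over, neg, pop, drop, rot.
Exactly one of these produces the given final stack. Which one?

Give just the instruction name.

Answer: rot

Derivation:
Stack before ???: [-5, 11, 1, 16]
Stack after ???:  [-5, 1, 16, 11]
The instruction that transforms [-5, 11, 1, 16] -> [-5, 1, 16, 11] is: rot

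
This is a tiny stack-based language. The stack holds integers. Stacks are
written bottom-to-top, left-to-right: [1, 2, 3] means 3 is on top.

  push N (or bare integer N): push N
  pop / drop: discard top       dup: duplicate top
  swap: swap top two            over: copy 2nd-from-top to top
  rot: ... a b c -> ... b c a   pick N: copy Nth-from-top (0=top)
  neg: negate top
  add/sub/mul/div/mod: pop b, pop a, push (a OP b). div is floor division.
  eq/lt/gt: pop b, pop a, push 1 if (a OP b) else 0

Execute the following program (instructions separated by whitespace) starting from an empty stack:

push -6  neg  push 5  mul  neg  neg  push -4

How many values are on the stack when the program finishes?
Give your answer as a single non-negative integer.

Answer: 2

Derivation:
After 'push -6': stack = [-6] (depth 1)
After 'neg': stack = [6] (depth 1)
After 'push 5': stack = [6, 5] (depth 2)
After 'mul': stack = [30] (depth 1)
After 'neg': stack = [-30] (depth 1)
After 'neg': stack = [30] (depth 1)
After 'push -4': stack = [30, -4] (depth 2)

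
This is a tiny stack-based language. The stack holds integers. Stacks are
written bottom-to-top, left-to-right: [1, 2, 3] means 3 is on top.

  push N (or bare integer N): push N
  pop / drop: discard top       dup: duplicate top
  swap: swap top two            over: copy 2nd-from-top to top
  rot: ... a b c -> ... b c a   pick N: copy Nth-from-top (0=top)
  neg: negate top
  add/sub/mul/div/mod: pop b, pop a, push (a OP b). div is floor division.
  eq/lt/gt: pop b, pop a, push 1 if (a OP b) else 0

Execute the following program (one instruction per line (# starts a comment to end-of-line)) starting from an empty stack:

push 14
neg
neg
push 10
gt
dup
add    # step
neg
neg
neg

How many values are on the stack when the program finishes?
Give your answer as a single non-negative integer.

After 'push 14': stack = [14] (depth 1)
After 'neg': stack = [-14] (depth 1)
After 'neg': stack = [14] (depth 1)
After 'push 10': stack = [14, 10] (depth 2)
After 'gt': stack = [1] (depth 1)
After 'dup': stack = [1, 1] (depth 2)
After 'add': stack = [2] (depth 1)
After 'neg': stack = [-2] (depth 1)
After 'neg': stack = [2] (depth 1)
After 'neg': stack = [-2] (depth 1)

Answer: 1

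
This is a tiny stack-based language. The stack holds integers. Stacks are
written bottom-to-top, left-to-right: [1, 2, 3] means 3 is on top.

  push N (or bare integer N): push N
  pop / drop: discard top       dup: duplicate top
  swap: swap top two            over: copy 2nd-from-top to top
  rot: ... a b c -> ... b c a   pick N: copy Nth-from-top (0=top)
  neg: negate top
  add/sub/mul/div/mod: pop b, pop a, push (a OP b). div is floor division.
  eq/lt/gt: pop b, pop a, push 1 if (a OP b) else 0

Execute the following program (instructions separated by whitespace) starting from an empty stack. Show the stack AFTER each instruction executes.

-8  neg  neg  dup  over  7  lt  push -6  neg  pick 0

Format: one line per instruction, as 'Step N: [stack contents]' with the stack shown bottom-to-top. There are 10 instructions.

Step 1: [-8]
Step 2: [8]
Step 3: [-8]
Step 4: [-8, -8]
Step 5: [-8, -8, -8]
Step 6: [-8, -8, -8, 7]
Step 7: [-8, -8, 1]
Step 8: [-8, -8, 1, -6]
Step 9: [-8, -8, 1, 6]
Step 10: [-8, -8, 1, 6, 6]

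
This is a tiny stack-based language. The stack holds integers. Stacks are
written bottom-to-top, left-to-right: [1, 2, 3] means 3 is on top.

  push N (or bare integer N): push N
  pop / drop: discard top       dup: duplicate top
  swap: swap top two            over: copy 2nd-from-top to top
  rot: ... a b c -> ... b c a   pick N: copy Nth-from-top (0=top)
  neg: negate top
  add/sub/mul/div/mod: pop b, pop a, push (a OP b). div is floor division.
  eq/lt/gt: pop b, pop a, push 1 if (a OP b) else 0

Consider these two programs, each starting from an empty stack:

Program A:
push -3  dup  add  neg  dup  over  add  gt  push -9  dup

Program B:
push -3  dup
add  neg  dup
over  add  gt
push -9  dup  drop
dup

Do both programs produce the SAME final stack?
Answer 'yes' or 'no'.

Program A trace:
  After 'push -3': [-3]
  After 'dup': [-3, -3]
  After 'add': [-6]
  After 'neg': [6]
  After 'dup': [6, 6]
  After 'over': [6, 6, 6]
  After 'add': [6, 12]
  After 'gt': [0]
  After 'push -9': [0, -9]
  After 'dup': [0, -9, -9]
Program A final stack: [0, -9, -9]

Program B trace:
  After 'push -3': [-3]
  After 'dup': [-3, -3]
  After 'add': [-6]
  After 'neg': [6]
  After 'dup': [6, 6]
  After 'over': [6, 6, 6]
  After 'add': [6, 12]
  After 'gt': [0]
  After 'push -9': [0, -9]
  After 'dup': [0, -9, -9]
  After 'drop': [0, -9]
  After 'dup': [0, -9, -9]
Program B final stack: [0, -9, -9]
Same: yes

Answer: yes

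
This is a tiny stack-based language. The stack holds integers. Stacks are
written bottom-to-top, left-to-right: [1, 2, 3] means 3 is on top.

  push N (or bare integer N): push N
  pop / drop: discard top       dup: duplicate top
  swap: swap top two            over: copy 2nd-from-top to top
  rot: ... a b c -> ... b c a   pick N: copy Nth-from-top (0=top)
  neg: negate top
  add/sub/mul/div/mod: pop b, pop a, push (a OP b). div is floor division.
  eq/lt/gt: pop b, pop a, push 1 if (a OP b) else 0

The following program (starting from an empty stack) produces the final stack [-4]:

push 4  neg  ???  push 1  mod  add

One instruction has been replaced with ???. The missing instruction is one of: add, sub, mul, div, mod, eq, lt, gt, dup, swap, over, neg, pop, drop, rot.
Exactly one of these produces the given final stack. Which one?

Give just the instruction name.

Answer: dup

Derivation:
Stack before ???: [-4]
Stack after ???:  [-4, -4]
The instruction that transforms [-4] -> [-4, -4] is: dup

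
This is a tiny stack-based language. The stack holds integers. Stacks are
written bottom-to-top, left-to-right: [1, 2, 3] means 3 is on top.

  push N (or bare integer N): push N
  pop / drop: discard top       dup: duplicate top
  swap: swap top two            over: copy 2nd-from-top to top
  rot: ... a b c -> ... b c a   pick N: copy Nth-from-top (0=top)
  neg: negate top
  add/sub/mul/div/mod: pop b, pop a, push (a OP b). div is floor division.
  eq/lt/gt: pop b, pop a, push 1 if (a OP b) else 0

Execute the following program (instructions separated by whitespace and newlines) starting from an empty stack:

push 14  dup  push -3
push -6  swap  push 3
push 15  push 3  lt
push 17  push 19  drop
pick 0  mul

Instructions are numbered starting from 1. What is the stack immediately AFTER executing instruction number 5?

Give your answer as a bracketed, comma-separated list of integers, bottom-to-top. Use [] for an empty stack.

Step 1 ('push 14'): [14]
Step 2 ('dup'): [14, 14]
Step 3 ('push -3'): [14, 14, -3]
Step 4 ('push -6'): [14, 14, -3, -6]
Step 5 ('swap'): [14, 14, -6, -3]

Answer: [14, 14, -6, -3]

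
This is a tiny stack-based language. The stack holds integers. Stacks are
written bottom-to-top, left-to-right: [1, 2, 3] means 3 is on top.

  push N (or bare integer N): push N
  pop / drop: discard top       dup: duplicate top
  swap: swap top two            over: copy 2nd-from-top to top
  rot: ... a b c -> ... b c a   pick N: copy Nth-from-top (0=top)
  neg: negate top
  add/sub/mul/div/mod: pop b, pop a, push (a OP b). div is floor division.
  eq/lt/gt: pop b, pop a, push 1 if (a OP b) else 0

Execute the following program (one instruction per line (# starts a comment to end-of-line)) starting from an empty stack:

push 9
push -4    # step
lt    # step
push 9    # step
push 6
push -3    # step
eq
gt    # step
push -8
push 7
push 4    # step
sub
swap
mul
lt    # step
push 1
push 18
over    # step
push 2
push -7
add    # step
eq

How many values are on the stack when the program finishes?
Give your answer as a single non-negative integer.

Answer: 5

Derivation:
After 'push 9': stack = [9] (depth 1)
After 'push -4': stack = [9, -4] (depth 2)
After 'lt': stack = [0] (depth 1)
After 'push 9': stack = [0, 9] (depth 2)
After 'push 6': stack = [0, 9, 6] (depth 3)
After 'push -3': stack = [0, 9, 6, -3] (depth 4)
After 'eq': stack = [0, 9, 0] (depth 3)
After 'gt': stack = [0, 1] (depth 2)
After 'push -8': stack = [0, 1, -8] (depth 3)
After 'push 7': stack = [0, 1, -8, 7] (depth 4)
  ...
After 'swap': stack = [0, 1, 3, -8] (depth 4)
After 'mul': stack = [0, 1, -24] (depth 3)
After 'lt': stack = [0, 0] (depth 2)
After 'push 1': stack = [0, 0, 1] (depth 3)
After 'push 18': stack = [0, 0, 1, 18] (depth 4)
After 'over': stack = [0, 0, 1, 18, 1] (depth 5)
After 'push 2': stack = [0, 0, 1, 18, 1, 2] (depth 6)
After 'push -7': stack = [0, 0, 1, 18, 1, 2, -7] (depth 7)
After 'add': stack = [0, 0, 1, 18, 1, -5] (depth 6)
After 'eq': stack = [0, 0, 1, 18, 0] (depth 5)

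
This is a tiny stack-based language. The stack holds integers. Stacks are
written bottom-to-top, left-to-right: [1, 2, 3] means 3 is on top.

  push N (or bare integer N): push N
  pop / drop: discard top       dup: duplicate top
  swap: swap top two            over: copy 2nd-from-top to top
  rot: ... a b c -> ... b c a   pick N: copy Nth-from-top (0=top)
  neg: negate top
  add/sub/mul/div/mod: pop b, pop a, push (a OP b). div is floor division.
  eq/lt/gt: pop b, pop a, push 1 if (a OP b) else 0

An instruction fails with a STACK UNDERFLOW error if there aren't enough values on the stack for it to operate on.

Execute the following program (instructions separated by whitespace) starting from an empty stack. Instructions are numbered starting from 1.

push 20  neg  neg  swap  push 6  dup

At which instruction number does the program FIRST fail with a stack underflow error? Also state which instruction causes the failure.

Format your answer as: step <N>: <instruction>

Answer: step 4: swap

Derivation:
Step 1 ('push 20'): stack = [20], depth = 1
Step 2 ('neg'): stack = [-20], depth = 1
Step 3 ('neg'): stack = [20], depth = 1
Step 4 ('swap'): needs 2 value(s) but depth is 1 — STACK UNDERFLOW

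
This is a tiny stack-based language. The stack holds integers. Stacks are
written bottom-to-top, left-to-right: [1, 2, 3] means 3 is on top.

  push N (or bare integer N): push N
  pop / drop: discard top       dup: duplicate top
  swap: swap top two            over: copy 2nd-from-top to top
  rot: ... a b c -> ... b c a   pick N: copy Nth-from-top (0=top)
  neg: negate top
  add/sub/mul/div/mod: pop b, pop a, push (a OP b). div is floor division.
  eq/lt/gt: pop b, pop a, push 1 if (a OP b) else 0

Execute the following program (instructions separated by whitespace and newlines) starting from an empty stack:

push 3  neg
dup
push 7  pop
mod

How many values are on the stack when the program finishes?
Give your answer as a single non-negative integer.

After 'push 3': stack = [3] (depth 1)
After 'neg': stack = [-3] (depth 1)
After 'dup': stack = [-3, -3] (depth 2)
After 'push 7': stack = [-3, -3, 7] (depth 3)
After 'pop': stack = [-3, -3] (depth 2)
After 'mod': stack = [0] (depth 1)

Answer: 1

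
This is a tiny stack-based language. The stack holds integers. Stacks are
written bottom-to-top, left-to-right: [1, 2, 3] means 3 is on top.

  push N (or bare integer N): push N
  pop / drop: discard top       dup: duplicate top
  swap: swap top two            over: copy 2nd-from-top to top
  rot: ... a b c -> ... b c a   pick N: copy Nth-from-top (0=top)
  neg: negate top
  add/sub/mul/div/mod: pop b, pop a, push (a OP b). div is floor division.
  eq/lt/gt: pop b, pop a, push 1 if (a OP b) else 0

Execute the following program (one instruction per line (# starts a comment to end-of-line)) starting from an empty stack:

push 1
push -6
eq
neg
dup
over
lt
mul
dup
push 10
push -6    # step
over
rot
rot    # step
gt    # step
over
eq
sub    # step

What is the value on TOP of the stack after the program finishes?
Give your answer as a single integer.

Answer: 10

Derivation:
After 'push 1': [1]
After 'push -6': [1, -6]
After 'eq': [0]
After 'neg': [0]
After 'dup': [0, 0]
After 'over': [0, 0, 0]
After 'lt': [0, 0]
After 'mul': [0]
After 'dup': [0, 0]
After 'push 10': [0, 0, 10]
After 'push -6': [0, 0, 10, -6]
After 'over': [0, 0, 10, -6, 10]
After 'rot': [0, 0, -6, 10, 10]
After 'rot': [0, 0, 10, 10, -6]
After 'gt': [0, 0, 10, 1]
After 'over': [0, 0, 10, 1, 10]
After 'eq': [0, 0, 10, 0]
After 'sub': [0, 0, 10]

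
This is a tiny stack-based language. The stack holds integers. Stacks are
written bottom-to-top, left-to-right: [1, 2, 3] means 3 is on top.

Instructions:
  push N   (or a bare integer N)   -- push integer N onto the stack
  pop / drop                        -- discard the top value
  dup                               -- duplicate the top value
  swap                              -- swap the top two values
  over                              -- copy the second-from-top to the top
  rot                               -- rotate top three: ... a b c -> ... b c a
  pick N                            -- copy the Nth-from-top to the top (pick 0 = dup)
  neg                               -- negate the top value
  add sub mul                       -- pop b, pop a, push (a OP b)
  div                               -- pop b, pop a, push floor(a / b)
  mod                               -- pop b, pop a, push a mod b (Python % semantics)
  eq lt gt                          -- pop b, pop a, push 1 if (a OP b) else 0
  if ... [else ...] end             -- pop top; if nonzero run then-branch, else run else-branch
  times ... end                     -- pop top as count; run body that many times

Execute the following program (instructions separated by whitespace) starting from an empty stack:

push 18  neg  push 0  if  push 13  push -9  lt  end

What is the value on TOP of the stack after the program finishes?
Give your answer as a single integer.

After 'push 18': [18]
After 'neg': [-18]
After 'push 0': [-18, 0]
After 'if': [-18]

Answer: -18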